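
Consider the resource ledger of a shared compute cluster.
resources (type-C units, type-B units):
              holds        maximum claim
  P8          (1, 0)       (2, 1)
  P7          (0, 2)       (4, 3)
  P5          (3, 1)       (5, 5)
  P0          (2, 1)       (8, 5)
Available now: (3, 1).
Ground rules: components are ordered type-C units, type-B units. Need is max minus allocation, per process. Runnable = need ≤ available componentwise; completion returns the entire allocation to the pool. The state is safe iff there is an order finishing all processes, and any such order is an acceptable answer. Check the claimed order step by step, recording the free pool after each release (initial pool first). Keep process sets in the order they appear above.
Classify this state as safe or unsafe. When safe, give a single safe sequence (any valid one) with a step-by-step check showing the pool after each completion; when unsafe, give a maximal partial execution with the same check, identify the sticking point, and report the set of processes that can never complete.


UNSAFE.
Key observation: once P8, P7 finish, the pool peaks at (4, 3) — and every remaining process still needs more type-B units than that.
A maximal execution: P8, P7 — then nothing else fits. Check, step by step:
  pool = (3, 1)
  run P8 (needs (1, 1), free (3, 1)); after release of (1, 0) the pool is (4, 1)
  run P7 (needs (4, 1), free (4, 1)); after release of (0, 2) the pool is (4, 3)
  P5 cannot run: need (2, 4) vs free (4, 3) (insufficient type-B units)
  P0 cannot run: need (6, 4) vs free (4, 3) (insufficient type-C units and type-B units)
Never able to finish: P5 and P0.


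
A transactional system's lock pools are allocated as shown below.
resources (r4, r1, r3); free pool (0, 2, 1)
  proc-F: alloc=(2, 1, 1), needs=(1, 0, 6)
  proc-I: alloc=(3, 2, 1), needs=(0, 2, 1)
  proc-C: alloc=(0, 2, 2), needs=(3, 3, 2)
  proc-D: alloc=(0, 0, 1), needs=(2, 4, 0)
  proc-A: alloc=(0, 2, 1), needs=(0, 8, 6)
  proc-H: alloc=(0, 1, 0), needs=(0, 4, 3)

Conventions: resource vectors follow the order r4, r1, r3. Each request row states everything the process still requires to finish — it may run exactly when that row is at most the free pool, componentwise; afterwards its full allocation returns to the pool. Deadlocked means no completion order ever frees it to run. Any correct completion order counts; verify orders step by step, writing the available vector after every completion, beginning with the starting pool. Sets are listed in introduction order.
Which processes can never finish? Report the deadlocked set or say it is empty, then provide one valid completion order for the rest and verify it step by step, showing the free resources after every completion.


Deadlocked: proc-F and proc-A.
Key observation: after proc-I, proc-C, proc-H, proc-D complete, (3, 7, 5) is the best the pool ever gets, yet each leftover process wants more r3.
One completion order for the rest: proc-I, proc-C, proc-H, proc-D. Verifying each step:
  pool = (0, 2, 1)
  run proc-I (needs (0, 2, 1), free (0, 2, 1)); after release of (3, 2, 1) the pool is (3, 4, 2)
  run proc-C (needs (3, 3, 2), free (3, 4, 2)); after release of (0, 2, 2) the pool is (3, 6, 4)
  run proc-H (needs (0, 4, 3), free (3, 6, 4)); after release of (0, 1, 0) the pool is (3, 7, 4)
  run proc-D (needs (2, 4, 0), free (3, 7, 4)); after release of (0, 0, 1) the pool is (3, 7, 5)
None of the blocked processes ever fits:
  proc-F cannot run: need (1, 0, 6) vs free (3, 7, 5) (insufficient r3)
  proc-A cannot run: need (0, 8, 6) vs free (3, 7, 5) (insufficient r1 and r3)


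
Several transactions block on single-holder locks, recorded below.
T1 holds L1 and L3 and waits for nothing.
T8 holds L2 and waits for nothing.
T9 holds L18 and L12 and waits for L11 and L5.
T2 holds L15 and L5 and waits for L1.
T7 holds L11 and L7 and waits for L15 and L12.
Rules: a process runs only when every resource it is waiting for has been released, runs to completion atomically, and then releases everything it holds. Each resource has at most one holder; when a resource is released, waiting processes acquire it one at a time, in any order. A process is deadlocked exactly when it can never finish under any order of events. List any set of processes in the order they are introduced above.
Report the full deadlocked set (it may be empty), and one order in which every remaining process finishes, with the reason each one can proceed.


The deadlocked set is T9 and T7.
Key observation: nobody on the ring T9 -> T7 -> T9 can start until another member finishes, which never happens; no other process is dragged down with it.
The rest can finish in the order T8, T1, T2.
Walking it through:
  run T8 (it waits on nothing); releases L2
  run T1 (it waits on nothing); releases L1 and L3
  T2: everything it awaited (L1) is free; runs, freeing L15 and L5


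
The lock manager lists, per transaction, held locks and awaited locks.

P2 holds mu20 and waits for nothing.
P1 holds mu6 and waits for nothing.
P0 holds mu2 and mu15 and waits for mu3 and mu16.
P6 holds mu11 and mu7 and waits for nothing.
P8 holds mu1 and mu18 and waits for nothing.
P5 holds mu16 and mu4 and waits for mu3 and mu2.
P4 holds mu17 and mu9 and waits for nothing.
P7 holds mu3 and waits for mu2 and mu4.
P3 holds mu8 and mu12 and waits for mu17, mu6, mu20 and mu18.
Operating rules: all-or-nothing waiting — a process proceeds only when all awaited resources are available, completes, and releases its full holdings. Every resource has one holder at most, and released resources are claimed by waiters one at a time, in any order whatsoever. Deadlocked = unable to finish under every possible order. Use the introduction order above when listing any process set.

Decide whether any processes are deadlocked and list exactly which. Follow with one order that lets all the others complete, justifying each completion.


The deadlocked set is P0, P5 and P7.
Key observation: the waits loop around P0 -> P5 -> P0 with no way out; P7 is caught in further circular waits.
One completion order for the rest: P6, P8, P2, P1, P4, P3.
Step-by-step check:
  run P6 (it waits on nothing); releases mu11 and mu7
  run P8 (it waits on nothing); releases mu1 and mu18
  run P2 (it waits on nothing); releases mu20
  run P1 (it waits on nothing); releases mu6
  run P4 (it waits on nothing); releases mu17 and mu9
  run P3 (all its waits — mu17, mu6, mu20 and mu18 — are resolved); releases mu8 and mu12


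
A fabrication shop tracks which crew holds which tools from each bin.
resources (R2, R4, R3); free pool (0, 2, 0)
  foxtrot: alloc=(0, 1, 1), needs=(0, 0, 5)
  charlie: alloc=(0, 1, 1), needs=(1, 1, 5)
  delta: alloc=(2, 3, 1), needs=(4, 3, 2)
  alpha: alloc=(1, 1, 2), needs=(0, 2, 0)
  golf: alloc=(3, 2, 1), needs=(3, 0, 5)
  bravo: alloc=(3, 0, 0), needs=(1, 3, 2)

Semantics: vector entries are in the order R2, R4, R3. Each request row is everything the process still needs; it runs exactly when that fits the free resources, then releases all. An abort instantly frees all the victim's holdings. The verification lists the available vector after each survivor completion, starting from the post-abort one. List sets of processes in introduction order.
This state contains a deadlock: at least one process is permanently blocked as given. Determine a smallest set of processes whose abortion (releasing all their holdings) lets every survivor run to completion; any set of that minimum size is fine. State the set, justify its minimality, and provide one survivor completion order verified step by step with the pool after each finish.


Minimum abort set: foxtrot and charlie.
Key observation: the returned (0, 2, 2) from foxtrot and charlie is what brings golf — unrunnable before, under any order — into play at step 4.
Why nothing smaller works — every single abort fails: foxtrot alone leaves charlie blocked (short on R3); charlie alone leaves foxtrot blocked (short on R3); delta alone leaves foxtrot blocked (short on R3); alpha alone leaves foxtrot blocked (short on R3); golf alone leaves foxtrot blocked (short on R3); bravo alone leaves foxtrot blocked (short on R3).
The survivors complete as alpha, bravo, delta, golf. Step-by-step check (starting from the post-abort pool):
  pool = (0, 4, 2)
  run alpha (needs (0, 2, 0), free (0, 4, 2)); after release of (1, 1, 2) the pool is (1, 5, 4)
  run bravo (needs (1, 3, 2), free (1, 5, 4)); after release of (3, 0, 0) the pool is (4, 5, 4)
  run delta (needs (4, 3, 2), free (4, 5, 4)); after release of (2, 3, 1) the pool is (6, 8, 5)
  run golf (needs (3, 0, 5), free (6, 8, 5)); after release of (3, 2, 1) the pool is (9, 10, 6)


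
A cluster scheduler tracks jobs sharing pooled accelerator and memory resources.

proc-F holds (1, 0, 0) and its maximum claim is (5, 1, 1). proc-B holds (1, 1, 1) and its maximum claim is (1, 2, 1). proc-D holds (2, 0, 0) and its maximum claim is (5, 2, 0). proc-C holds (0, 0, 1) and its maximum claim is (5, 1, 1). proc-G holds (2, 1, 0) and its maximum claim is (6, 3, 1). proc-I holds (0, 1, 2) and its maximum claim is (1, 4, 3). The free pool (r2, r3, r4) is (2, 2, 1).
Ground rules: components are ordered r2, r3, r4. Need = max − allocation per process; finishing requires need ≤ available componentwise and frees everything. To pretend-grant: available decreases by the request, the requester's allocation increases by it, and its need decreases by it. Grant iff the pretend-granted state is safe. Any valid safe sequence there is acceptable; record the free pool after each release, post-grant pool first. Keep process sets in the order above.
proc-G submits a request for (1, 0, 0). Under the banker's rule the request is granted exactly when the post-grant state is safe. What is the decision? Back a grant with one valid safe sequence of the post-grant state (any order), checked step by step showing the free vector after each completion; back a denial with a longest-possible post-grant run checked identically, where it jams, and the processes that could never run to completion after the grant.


DENY — the pretend-granted state is unsafe.
Key observation: r2 is the bottleneck — with proc-B, proc-I done the pool holds (2, 4, 4), short of every remaining need.
On the post-grant state, proc-B, proc-I is a maximal run — nothing extends it. Verifying each step:
  pool = (1, 2, 1)
  proc-B: need (0, 1, 0) fits (1, 2, 1); releases (1, 1, 1), pool now (2, 3, 2)
  proc-I: need (1, 3, 1) fits (2, 3, 2); releases (0, 1, 2), pool now (2, 4, 4)
  blocked: proc-F wants (4, 1, 1), pool (2, 4, 4) — not enough r2
  blocked: proc-D wants (3, 2, 0), pool (2, 4, 4) — not enough r2
  blocked: proc-C wants (5, 1, 0), pool (2, 4, 4) — not enough r2
  blocked: proc-G wants (3, 2, 1), pool (2, 4, 4) — not enough r2
Processes that could never finish after the grant: proc-F, proc-D, proc-C and proc-G.


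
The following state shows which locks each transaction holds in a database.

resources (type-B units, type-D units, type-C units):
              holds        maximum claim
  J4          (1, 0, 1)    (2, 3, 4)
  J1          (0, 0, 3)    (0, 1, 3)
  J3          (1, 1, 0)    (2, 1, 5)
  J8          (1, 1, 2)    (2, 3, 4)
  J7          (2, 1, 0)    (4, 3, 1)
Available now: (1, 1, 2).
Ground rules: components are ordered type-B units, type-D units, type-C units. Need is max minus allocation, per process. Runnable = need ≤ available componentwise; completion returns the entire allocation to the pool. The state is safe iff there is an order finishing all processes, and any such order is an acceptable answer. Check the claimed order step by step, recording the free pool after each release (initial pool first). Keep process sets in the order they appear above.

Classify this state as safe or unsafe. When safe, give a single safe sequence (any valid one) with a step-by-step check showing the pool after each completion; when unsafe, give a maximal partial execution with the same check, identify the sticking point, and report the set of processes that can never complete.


The state is SAFE; one workable sequence: J1, J3, J7, J4, J8.
Key observation: J1 marks the first exact bind of the order: its need (0, 1, 0) fits the free (1, 1, 2) with zero slack on a requested resource.
Step-by-step check:
  pool = (1, 1, 2)
  J1 needs (0, 1, 0) <= (1, 1, 2) -> finishes; pool += (0, 0, 3) = (1, 1, 5)
  J3 needs (1, 0, 5) <= (1, 1, 5) -> finishes; pool += (1, 1, 0) = (2, 2, 5)
  J7 needs (2, 2, 1) <= (2, 2, 5) -> finishes; pool += (2, 1, 0) = (4, 3, 5)
  J4 needs (1, 3, 3) <= (4, 3, 5) -> finishes; pool += (1, 0, 1) = (5, 3, 6)
  J8 needs (1, 2, 2) <= (5, 3, 6) -> finishes; pool += (1, 1, 2) = (6, 4, 8)


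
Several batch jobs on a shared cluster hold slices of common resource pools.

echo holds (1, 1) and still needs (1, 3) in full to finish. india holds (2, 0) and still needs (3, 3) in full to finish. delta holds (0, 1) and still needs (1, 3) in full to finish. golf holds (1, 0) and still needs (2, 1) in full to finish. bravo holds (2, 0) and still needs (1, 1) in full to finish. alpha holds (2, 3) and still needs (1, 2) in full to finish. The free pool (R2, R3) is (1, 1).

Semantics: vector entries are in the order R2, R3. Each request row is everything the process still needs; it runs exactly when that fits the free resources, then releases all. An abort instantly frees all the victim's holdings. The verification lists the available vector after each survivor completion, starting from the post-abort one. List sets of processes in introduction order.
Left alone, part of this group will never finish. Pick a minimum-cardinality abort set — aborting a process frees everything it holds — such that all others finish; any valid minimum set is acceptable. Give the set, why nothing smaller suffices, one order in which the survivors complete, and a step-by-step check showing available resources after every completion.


Minimum abort set: echo.
Key observation: alpha was stuck for good until echo gave back (1, 1); in the order shown it finishes at step 1.
Minimality: the empty abort set fails — the state is deadlocked as it stands.
The survivors complete as alpha, bravo, golf, delta, india. Verifying each step (starting from the post-abort pool):
  pool = (2, 2)
  alpha needs (1, 2) <= (2, 2) -> finishes; pool += (2, 3) = (4, 5)
  bravo needs (1, 1) <= (4, 5) -> finishes; pool += (2, 0) = (6, 5)
  golf needs (2, 1) <= (6, 5) -> finishes; pool += (1, 0) = (7, 5)
  delta needs (1, 3) <= (7, 5) -> finishes; pool += (0, 1) = (7, 6)
  india needs (3, 3) <= (7, 6) -> finishes; pool += (2, 0) = (9, 6)


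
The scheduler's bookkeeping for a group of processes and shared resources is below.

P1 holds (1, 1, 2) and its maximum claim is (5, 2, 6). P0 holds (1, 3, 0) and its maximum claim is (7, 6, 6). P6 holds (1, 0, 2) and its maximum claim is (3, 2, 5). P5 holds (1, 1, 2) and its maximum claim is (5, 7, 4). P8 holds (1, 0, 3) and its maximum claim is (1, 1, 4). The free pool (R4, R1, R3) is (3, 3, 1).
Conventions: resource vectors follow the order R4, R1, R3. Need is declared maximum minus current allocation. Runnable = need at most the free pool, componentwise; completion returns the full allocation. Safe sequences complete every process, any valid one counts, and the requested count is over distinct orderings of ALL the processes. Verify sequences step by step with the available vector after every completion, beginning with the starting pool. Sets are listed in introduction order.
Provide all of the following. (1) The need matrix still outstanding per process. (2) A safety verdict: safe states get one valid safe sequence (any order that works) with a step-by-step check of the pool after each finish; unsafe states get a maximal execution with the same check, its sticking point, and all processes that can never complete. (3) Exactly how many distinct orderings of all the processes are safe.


(1) Remaining need (order R4, R1, R3):
  P1: (4, 1, 4)
  P0: (6, 3, 6)
  P6: (2, 2, 3)
  P5: (4, 6, 2)
  P8: (0, 1, 1)
(2) SAFE — a valid safe sequence is P8, P1, P6, P0, P5.
Key observation: P8 is the earliest step where a requested resource binds exactly: need (0, 1, 1), pool (3, 3, 1) at its turn.
Walking it through:
  pool = (3, 3, 1)
  run P8 (needs (0, 1, 1), free (3, 3, 1)); after release of (1, 0, 3) the pool is (4, 3, 4)
  run P1 (needs (4, 1, 4), free (4, 3, 4)); after release of (1, 1, 2) the pool is (5, 4, 6)
  run P6 (needs (2, 2, 3), free (5, 4, 6)); after release of (1, 0, 2) the pool is (6, 4, 8)
  run P0 (needs (6, 3, 6), free (6, 4, 8)); after release of (1, 3, 0) the pool is (7, 7, 8)
  run P5 (needs (4, 6, 2), free (7, 7, 8)); after release of (1, 1, 2) the pool is (8, 8, 10)
(3) The exact count: 2 of the possible complete orderings are safe sequences.


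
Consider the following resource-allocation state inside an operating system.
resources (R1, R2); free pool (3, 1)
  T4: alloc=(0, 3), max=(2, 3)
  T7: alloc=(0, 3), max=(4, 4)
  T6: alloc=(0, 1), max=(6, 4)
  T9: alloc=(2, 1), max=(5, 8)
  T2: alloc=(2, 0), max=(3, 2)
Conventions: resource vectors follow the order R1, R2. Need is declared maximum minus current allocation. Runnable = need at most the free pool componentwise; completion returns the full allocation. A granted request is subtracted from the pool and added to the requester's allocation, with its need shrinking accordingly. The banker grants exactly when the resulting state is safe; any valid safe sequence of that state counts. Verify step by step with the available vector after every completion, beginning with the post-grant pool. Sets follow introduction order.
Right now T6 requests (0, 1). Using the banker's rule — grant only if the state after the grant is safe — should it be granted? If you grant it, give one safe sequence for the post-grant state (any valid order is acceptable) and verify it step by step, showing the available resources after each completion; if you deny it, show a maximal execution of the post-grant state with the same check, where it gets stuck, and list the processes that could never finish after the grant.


DENY: after the grant no complete ordering would exist.
Key observation: after T4, T2, T7 the pool peaks at (5, 6), and each blocked process is short somewhere: T6 on R1; T9 on R2.
On the post-grant state, T4, T2, T7 is a maximal run — nothing extends it. Check, step by step:
  pool = (3, 0)
  T4: need (2, 0) fits (3, 0); releases (0, 3), pool now (3, 3)
  T2: need (1, 2) fits (3, 3); releases (2, 0), pool now (5, 3)
  T7: need (4, 1) fits (5, 3); releases (0, 3), pool now (5, 6)
  T6 still needs (6, 2) but only (5, 6) is free — short on R1
  T9 still needs (3, 7) but only (5, 6) is free — short on R2
Had the request been granted, T6 and T9 could never finish.


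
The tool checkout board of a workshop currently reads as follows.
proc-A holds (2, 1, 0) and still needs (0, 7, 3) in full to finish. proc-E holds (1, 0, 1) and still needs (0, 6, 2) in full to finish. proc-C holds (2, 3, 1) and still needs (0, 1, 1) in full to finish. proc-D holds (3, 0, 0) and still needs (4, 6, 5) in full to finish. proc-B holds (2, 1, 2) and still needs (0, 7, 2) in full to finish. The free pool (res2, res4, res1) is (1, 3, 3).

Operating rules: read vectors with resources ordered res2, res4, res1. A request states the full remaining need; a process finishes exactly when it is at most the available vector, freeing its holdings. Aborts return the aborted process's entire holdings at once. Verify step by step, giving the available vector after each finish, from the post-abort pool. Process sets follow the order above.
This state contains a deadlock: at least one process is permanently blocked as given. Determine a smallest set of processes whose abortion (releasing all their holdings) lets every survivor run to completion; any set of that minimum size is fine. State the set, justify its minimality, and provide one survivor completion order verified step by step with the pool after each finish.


Minimum abort set: proc-A.
Key observation: proc-B could never have finished before the abort; with (2, 1, 0) returned by proc-A, it fits at step 2.
Minimality: the empty abort set fails — the state is deadlocked as it stands.
Survivors finish in the order: proc-C, proc-B, proc-D, proc-E. Check, step by step (pool after the aborts first):
  pool = (3, 4, 3)
  proc-C: need (0, 1, 1) fits (3, 4, 3); releases (2, 3, 1), pool now (5, 7, 4)
  proc-B: need (0, 7, 2) fits (5, 7, 4); releases (2, 1, 2), pool now (7, 8, 6)
  proc-D: need (4, 6, 5) fits (7, 8, 6); releases (3, 0, 0), pool now (10, 8, 6)
  proc-E: need (0, 6, 2) fits (10, 8, 6); releases (1, 0, 1), pool now (11, 8, 7)


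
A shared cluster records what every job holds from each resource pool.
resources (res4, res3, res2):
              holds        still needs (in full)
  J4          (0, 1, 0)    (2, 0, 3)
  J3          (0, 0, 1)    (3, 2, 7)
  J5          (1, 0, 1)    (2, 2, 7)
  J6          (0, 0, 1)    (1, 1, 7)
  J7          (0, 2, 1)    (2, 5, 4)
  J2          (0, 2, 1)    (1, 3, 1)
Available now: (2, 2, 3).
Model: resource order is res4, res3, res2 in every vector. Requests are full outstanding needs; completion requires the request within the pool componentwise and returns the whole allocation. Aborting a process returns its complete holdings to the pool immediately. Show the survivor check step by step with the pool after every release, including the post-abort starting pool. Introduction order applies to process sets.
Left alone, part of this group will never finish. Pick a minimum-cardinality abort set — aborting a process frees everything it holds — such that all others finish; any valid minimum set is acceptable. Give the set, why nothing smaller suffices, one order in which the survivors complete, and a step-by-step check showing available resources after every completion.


Abort J5 and J6.
Key observation: no ordering could ever have run J3 before the abort of J5 and J6; with (1, 0, 2) back in the pool it fits at step 4.
Minimality, checking each single-abort alternative: J4 alone leaves J3 blocked (short on res4 and res2); J3 alone leaves J5 blocked (short on res2); J5 alone leaves J3 blocked (short on res2); J6 alone leaves J3 blocked (short on res4 and res2); J7 alone leaves J3 blocked (short on res4 and res2); J2 alone leaves J3 blocked (short on res4 and res2).
The survivors complete as J4, J2, J7, J3. Walking it through (starting from the post-abort pool):
  pool = (3, 2, 5)
  J4 needs (2, 0, 3) <= (3, 2, 5) -> finishes; pool += (0, 1, 0) = (3, 3, 5)
  J2 needs (1, 3, 1) <= (3, 3, 5) -> finishes; pool += (0, 2, 1) = (3, 5, 6)
  J7 needs (2, 5, 4) <= (3, 5, 6) -> finishes; pool += (0, 2, 1) = (3, 7, 7)
  J3 needs (3, 2, 7) <= (3, 7, 7) -> finishes; pool += (0, 0, 1) = (3, 7, 8)


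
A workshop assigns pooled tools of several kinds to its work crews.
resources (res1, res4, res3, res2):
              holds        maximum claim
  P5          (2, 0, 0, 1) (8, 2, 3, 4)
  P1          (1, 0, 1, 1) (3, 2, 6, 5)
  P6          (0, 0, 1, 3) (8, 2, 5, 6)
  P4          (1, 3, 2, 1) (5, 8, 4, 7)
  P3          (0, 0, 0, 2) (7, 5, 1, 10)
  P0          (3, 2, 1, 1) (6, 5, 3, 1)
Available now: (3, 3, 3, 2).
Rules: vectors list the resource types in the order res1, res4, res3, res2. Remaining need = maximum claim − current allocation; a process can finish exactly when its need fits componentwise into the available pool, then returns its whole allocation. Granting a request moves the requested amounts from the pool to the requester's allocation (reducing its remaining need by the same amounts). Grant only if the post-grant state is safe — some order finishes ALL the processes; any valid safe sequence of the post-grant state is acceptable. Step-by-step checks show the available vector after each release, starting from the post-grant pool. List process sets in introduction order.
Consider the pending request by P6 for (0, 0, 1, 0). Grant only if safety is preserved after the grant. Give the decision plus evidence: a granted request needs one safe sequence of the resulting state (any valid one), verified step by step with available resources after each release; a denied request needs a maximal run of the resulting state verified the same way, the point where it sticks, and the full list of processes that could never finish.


GRANT. The post-grant state is safe; one safe sequence: P0, P5, P6, P1, P4, P3.
Key observation: the transfer keeps a workable pool ((3, 3, 2, 2)); P0 starts the safe sequence.
Check on the post-grant state, step by step:
  pool = (3, 3, 2, 2)
  run P0 (needs (3, 3, 2, 0), free (3, 3, 2, 2)); after release of (3, 2, 1, 1) the pool is (6, 5, 3, 3)
  run P5 (needs (6, 2, 3, 3), free (6, 5, 3, 3)); after release of (2, 0, 0, 1) the pool is (8, 5, 3, 4)
  run P6 (needs (8, 2, 3, 3), free (8, 5, 3, 4)); after release of (0, 0, 2, 3) the pool is (8, 5, 5, 7)
  run P1 (needs (2, 2, 5, 4), free (8, 5, 5, 7)); after release of (1, 0, 1, 1) the pool is (9, 5, 6, 8)
  run P4 (needs (4, 5, 2, 6), free (9, 5, 6, 8)); after release of (1, 3, 2, 1) the pool is (10, 8, 8, 9)
  run P3 (needs (7, 5, 1, 8), free (10, 8, 8, 9)); after release of (0, 0, 0, 2) the pool is (10, 8, 8, 11)


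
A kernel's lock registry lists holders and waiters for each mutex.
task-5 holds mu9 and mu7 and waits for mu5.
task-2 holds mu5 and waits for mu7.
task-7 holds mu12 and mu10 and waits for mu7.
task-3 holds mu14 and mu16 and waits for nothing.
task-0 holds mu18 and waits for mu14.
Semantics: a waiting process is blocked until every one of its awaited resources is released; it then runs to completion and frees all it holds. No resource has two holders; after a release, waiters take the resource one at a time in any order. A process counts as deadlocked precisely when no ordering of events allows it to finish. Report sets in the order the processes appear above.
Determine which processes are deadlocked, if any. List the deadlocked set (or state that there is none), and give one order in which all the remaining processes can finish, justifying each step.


The deadlocked set is task-5, task-2 and task-7.
Key observation: the wait chain closes on itself along task-5 -> task-2 -> task-5; task-7 waits into the deadlock from upstream.
One completion order for the rest: task-3, task-0.
Step-by-step check:
  task-3 waits on nothing -> runs at once and releases mu14 and mu16
  run task-0 (all its waits — mu14 — are resolved); releases mu18


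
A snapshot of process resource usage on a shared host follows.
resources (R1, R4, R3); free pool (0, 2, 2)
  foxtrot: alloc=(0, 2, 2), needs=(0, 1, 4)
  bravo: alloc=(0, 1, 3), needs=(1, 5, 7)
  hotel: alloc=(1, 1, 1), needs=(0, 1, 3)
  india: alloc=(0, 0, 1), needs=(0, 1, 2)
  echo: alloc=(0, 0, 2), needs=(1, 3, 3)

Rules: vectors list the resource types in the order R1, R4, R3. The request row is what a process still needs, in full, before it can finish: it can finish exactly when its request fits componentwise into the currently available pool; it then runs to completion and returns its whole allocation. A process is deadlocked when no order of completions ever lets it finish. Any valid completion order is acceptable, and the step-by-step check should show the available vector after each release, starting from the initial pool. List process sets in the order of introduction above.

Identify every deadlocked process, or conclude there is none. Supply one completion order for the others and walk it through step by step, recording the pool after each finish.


The deadlocked set is empty.
Key observation: there is always a runnable process — india first — so the state unwinds completely.
One completion order for the rest: india, hotel, echo, foxtrot, bravo. Verifying each step:
  pool = (0, 2, 2)
  india needs (0, 1, 2) <= (0, 2, 2) -> finishes; pool += (0, 0, 1) = (0, 2, 3)
  hotel needs (0, 1, 3) <= (0, 2, 3) -> finishes; pool += (1, 1, 1) = (1, 3, 4)
  echo needs (1, 3, 3) <= (1, 3, 4) -> finishes; pool += (0, 0, 2) = (1, 3, 6)
  foxtrot needs (0, 1, 4) <= (1, 3, 6) -> finishes; pool += (0, 2, 2) = (1, 5, 8)
  bravo needs (1, 5, 7) <= (1, 5, 8) -> finishes; pool += (0, 1, 3) = (1, 6, 11)


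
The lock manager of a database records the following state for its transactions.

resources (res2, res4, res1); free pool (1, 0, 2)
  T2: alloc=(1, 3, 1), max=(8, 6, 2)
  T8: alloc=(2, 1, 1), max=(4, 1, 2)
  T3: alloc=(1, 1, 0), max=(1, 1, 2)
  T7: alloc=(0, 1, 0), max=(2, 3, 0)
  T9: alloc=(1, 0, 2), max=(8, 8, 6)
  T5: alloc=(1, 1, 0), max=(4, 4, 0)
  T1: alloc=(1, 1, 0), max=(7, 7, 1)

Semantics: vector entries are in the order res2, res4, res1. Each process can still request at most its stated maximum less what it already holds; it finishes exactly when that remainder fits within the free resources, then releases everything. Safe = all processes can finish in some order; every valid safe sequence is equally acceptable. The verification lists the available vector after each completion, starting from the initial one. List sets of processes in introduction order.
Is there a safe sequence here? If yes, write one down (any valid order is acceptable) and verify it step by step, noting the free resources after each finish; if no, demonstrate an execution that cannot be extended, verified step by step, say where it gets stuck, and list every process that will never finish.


UNSAFE — no complete ordering exists.
Key observation: no order helps: past T3, T8, T7, T5, the free pool tops out at (5, 4, 3), below what each blocked process needs in res2.
The run T3, T8, T7, T5 cannot be extended any further. Walking it through:
  pool = (1, 0, 2)
  T3: need (0, 0, 2) fits (1, 0, 2); releases (1, 1, 0), pool now (2, 1, 2)
  T8: need (2, 0, 1) fits (2, 1, 2); releases (2, 1, 1), pool now (4, 2, 3)
  T7: need (2, 2, 0) fits (4, 2, 3); releases (0, 1, 0), pool now (4, 3, 3)
  T5: need (3, 3, 0) fits (4, 3, 3); releases (1, 1, 0), pool now (5, 4, 3)
  T2 still needs (7, 3, 1) but only (5, 4, 3) is free — short on res2
  T9 still needs (7, 8, 4) but only (5, 4, 3) is free — short on res2, res4 and res1
  T1 still needs (6, 6, 1) but only (5, 4, 3) is free — short on res2 and res4
Processes that can never finish: T2, T9 and T1.


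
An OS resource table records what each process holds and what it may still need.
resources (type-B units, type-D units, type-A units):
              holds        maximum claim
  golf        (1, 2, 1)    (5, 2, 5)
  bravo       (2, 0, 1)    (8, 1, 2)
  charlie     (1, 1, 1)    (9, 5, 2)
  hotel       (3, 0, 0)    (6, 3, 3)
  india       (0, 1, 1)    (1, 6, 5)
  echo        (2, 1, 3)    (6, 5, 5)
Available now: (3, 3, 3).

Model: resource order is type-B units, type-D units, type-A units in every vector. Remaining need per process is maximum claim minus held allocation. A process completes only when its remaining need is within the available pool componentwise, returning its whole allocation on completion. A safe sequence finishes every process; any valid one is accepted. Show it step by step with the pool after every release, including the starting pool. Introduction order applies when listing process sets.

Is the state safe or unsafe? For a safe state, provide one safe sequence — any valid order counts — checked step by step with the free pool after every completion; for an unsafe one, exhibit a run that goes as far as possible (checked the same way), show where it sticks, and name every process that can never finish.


SAFE — a valid safe sequence is hotel, bravo, golf, charlie, echo, india.
Key observation: the first exact fit in this order is hotel — it needs (3, 3, 3) with (3, 3, 3) free, meeting a requested resource to the last unit.
Verifying each step:
  pool = (3, 3, 3)
  hotel needs (3, 3, 3) <= (3, 3, 3) -> finishes; pool += (3, 0, 0) = (6, 3, 3)
  bravo needs (6, 1, 1) <= (6, 3, 3) -> finishes; pool += (2, 0, 1) = (8, 3, 4)
  golf needs (4, 0, 4) <= (8, 3, 4) -> finishes; pool += (1, 2, 1) = (9, 5, 5)
  charlie needs (8, 4, 1) <= (9, 5, 5) -> finishes; pool += (1, 1, 1) = (10, 6, 6)
  echo needs (4, 4, 2) <= (10, 6, 6) -> finishes; pool += (2, 1, 3) = (12, 7, 9)
  india needs (1, 5, 4) <= (12, 7, 9) -> finishes; pool += (0, 1, 1) = (12, 8, 10)


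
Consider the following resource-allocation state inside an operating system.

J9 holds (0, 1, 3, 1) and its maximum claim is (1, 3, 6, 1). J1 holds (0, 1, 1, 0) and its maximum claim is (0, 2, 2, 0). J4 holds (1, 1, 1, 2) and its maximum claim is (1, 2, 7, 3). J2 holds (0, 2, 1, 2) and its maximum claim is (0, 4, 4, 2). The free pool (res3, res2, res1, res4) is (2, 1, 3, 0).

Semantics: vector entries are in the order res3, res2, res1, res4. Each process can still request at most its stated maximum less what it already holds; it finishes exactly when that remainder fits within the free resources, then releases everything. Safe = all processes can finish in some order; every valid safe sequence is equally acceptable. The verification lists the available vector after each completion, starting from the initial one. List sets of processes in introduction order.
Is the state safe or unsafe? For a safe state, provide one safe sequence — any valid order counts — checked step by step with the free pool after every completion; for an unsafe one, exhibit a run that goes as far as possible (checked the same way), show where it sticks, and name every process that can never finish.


SAFE, for example via the order J1, J9, J4, J2.
Key observation: J1 marks the first exact bind of the order: its need (0, 1, 1, 0) fits the free (2, 1, 3, 0) with zero slack on a requested resource.
Verifying each step:
  pool = (2, 1, 3, 0)
  J1 needs (0, 1, 1, 0) <= (2, 1, 3, 0) -> finishes; pool += (0, 1, 1, 0) = (2, 2, 4, 0)
  J9 needs (1, 2, 3, 0) <= (2, 2, 4, 0) -> finishes; pool += (0, 1, 3, 1) = (2, 3, 7, 1)
  J4 needs (0, 1, 6, 1) <= (2, 3, 7, 1) -> finishes; pool += (1, 1, 1, 2) = (3, 4, 8, 3)
  J2 needs (0, 2, 3, 0) <= (3, 4, 8, 3) -> finishes; pool += (0, 2, 1, 2) = (3, 6, 9, 5)


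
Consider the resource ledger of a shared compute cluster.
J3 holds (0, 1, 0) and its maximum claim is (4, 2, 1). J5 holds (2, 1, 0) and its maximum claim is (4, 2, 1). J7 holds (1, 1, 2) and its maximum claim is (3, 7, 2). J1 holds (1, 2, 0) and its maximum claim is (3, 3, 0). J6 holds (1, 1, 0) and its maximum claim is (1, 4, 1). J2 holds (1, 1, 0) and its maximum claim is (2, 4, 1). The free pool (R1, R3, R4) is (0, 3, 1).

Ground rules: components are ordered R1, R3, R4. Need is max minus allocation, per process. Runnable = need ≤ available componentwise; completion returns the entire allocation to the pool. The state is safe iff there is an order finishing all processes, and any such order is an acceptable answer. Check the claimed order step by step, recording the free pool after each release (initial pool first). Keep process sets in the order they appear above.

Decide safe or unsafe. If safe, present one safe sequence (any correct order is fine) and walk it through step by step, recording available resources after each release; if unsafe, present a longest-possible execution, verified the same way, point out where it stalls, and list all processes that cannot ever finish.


SAFE — a valid safe sequence is J6, J2, J5, J1, J3, J7.
Key observation: the order's first zero-slack moment is J6 ((0, 3, 1) needed, (0, 3, 1) free — a requested resource with nothing to spare).
Step-by-step check:
  pool = (0, 3, 1)
  run J6 (needs (0, 3, 1), free (0, 3, 1)); after release of (1, 1, 0) the pool is (1, 4, 1)
  run J2 (needs (1, 3, 1), free (1, 4, 1)); after release of (1, 1, 0) the pool is (2, 5, 1)
  run J5 (needs (2, 1, 1), free (2, 5, 1)); after release of (2, 1, 0) the pool is (4, 6, 1)
  run J1 (needs (2, 1, 0), free (4, 6, 1)); after release of (1, 2, 0) the pool is (5, 8, 1)
  run J3 (needs (4, 1, 1), free (5, 8, 1)); after release of (0, 1, 0) the pool is (5, 9, 1)
  run J7 (needs (2, 6, 0), free (5, 9, 1)); after release of (1, 1, 2) the pool is (6, 10, 3)


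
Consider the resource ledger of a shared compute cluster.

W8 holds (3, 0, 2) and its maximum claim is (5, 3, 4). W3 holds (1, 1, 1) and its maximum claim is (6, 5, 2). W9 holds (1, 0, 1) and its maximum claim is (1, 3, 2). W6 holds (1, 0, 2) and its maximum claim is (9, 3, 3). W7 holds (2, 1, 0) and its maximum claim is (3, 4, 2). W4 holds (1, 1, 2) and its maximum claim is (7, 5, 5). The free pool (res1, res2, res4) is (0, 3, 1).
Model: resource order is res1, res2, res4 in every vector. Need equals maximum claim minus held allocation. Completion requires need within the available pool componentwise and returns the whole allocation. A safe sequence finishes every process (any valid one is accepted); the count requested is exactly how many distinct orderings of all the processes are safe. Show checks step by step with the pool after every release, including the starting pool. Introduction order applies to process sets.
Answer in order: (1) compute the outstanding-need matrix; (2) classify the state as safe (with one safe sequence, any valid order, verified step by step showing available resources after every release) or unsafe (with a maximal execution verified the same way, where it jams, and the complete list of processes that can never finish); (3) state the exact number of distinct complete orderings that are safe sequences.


(1) Outstanding need per process (order res1, res2, res4):
  W8: (2, 3, 2)
  W3: (5, 4, 1)
  W9: (0, 3, 1)
  W6: (8, 3, 1)
  W7: (1, 3, 2)
  W4: (6, 4, 3)
(2) SAFE — a valid safe sequence is W9, W7, W8, W3, W4, W6.
Key observation: reading the order forward, W9 is the first process whose need (0, 3, 1) meets the free pool (0, 3, 1) exactly on a resource it requests.
Step-by-step check:
  pool = (0, 3, 1)
  run W9 (needs (0, 3, 1), free (0, 3, 1)); after release of (1, 0, 1) the pool is (1, 3, 2)
  run W7 (needs (1, 3, 2), free (1, 3, 2)); after release of (2, 1, 0) the pool is (3, 4, 2)
  run W8 (needs (2, 3, 2), free (3, 4, 2)); after release of (3, 0, 2) the pool is (6, 4, 4)
  run W3 (needs (5, 4, 1), free (6, 4, 4)); after release of (1, 1, 1) the pool is (7, 5, 5)
  run W4 (needs (6, 4, 3), free (7, 5, 5)); after release of (1, 1, 2) the pool is (8, 6, 7)
  run W6 (needs (8, 3, 1), free (8, 6, 7)); after release of (1, 0, 2) the pool is (9, 6, 9)
(3) Exactly 2 of the possible complete orderings are safe sequences.


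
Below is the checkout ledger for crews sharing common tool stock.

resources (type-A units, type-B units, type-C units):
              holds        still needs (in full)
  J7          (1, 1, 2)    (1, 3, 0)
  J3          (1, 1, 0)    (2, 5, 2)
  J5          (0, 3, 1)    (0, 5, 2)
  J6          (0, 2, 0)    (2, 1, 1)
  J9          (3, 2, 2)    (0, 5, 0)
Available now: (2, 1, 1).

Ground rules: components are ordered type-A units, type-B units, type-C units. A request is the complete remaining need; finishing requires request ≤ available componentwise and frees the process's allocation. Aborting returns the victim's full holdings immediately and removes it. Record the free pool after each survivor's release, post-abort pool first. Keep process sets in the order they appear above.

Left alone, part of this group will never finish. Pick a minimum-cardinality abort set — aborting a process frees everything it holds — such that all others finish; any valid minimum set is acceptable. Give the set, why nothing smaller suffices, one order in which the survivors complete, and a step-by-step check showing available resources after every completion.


Abort J3.
Key observation: aborting J3 returns (1, 1, 0), and J9 — hopeless before — runs at step 3 with the returned capacity in the pool.
Minimality: the empty abort set fails — the state is deadlocked as it stands.
One survivor order: J6, J7, J9, J5. Step-by-step check (post-abort pool first):
  pool = (3, 2, 1)
  run J6 (needs (2, 1, 1), free (3, 2, 1)); after release of (0, 2, 0) the pool is (3, 4, 1)
  run J7 (needs (1, 3, 0), free (3, 4, 1)); after release of (1, 1, 2) the pool is (4, 5, 3)
  run J9 (needs (0, 5, 0), free (4, 5, 3)); after release of (3, 2, 2) the pool is (7, 7, 5)
  run J5 (needs (0, 5, 2), free (7, 7, 5)); after release of (0, 3, 1) the pool is (7, 10, 6)


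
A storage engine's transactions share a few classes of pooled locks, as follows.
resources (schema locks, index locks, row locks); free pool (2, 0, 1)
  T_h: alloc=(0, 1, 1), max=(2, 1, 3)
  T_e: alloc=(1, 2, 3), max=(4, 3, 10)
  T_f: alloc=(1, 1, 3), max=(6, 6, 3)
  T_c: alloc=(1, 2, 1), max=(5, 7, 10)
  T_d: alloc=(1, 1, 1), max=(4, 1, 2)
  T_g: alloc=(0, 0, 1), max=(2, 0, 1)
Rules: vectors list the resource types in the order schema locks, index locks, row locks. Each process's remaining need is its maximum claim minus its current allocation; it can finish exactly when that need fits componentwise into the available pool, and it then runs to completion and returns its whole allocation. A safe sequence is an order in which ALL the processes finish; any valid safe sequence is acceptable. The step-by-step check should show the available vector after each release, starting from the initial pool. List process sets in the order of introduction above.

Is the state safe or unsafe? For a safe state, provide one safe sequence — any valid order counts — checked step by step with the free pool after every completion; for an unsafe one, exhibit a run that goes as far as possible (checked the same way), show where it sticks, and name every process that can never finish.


UNSAFE.
Key observation: T_g, T_h can finish, but then (2, 1, 3) is all there is, and the blocked group's schema locks demands exceed it.
A maximal execution: T_g, T_h — then nothing else fits. Walking it through:
  pool = (2, 0, 1)
  T_g: need (2, 0, 0) fits (2, 0, 1); releases (0, 0, 1), pool now (2, 0, 2)
  T_h: need (2, 0, 2) fits (2, 0, 2); releases (0, 1, 1), pool now (2, 1, 3)
  T_e still needs (3, 1, 7) but only (2, 1, 3) is free — short on schema locks and row locks
  T_f still needs (5, 5, 0) but only (2, 1, 3) is free — short on schema locks and index locks
  T_c still needs (4, 5, 9) but only (2, 1, 3) is free — short on schema locks, index locks and row locks
  T_d still needs (3, 0, 1) but only (2, 1, 3) is free — short on schema locks
Never able to finish: T_e, T_f, T_c and T_d.
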